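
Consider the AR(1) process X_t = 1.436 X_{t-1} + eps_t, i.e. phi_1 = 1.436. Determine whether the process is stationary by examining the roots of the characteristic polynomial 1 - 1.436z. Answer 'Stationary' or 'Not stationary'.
\text{Not stationary}

The AR(p) characteristic polynomial is P(z) = 1 - 1.436z.
Stationarity requires all roots to lie outside the unit circle, i.e. |z| > 1 for every root.
This is linear in z: 1 + (-1.436) z = 0  =>  z = -1/(-1.436) = 0.696379,  |z| = 0.696379.
Moduli of all roots: 0.6964.
All moduli strictly greater than 1? No.
Verdict: Not stationary.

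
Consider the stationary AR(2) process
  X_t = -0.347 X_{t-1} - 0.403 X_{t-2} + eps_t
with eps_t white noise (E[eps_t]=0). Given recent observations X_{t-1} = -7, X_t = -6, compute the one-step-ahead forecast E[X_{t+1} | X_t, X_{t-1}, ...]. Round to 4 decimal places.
E[X_{t+1} \mid \mathcal F_t] = 4.9030

For an AR(p) model X_t = c + sum_i phi_i X_{t-i} + eps_t, the
one-step-ahead conditional mean is
  E[X_{t+1} | X_t, ...] = c + sum_i phi_i X_{t+1-i}.
Substitute known values:
  E[X_{t+1} | ...] = (-0.347) * (-6) + (-0.403) * (-7)
                   = 4.9030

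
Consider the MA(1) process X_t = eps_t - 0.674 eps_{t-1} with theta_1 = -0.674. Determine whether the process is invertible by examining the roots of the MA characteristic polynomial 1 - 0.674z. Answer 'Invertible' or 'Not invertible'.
\text{Invertible}

The MA(q) characteristic polynomial is P(z) = 1 - 0.674z.
Invertibility requires all roots to lie outside the unit circle, i.e. |z| > 1 for every root.
This is linear in z: 1 + (-0.674) z = 0  =>  z = -1/(-0.674) = 1.48368,  |z| = 1.48368.
Moduli of all roots: 1.4837.
All moduli strictly greater than 1? Yes.
Verdict: Invertible.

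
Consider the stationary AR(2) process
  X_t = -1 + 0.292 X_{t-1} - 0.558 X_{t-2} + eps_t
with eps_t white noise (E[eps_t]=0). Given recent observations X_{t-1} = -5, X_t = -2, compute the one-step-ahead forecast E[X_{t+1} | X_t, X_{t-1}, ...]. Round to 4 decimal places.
E[X_{t+1} \mid \mathcal F_t] = 1.2060

For an AR(p) model X_t = c + sum_i phi_i X_{t-i} + eps_t, the
one-step-ahead conditional mean is
  E[X_{t+1} | X_t, ...] = c + sum_i phi_i X_{t+1-i}.
Substitute known values:
  E[X_{t+1} | ...] = -1 + (0.292) * (-2) + (-0.558) * (-5)
                   = 1.2060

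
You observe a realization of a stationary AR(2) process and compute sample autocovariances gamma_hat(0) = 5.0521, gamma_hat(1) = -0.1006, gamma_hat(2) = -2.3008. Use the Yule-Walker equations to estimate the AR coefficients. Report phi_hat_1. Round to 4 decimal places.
\hat\phi_{1} = -0.0290

The Yule-Walker equations for an AR(p) process read, in matrix form,
  Gamma_p phi = r_p,   with   (Gamma_p)_{ij} = gamma(|i - j|),
                       (r_p)_i = gamma(i),   i,j = 1..p.
Substitute the sample gammas (Toeplitz matrix and right-hand side of size 2):
  Gamma_p = [[5.0521, -0.1006], [-0.1006, 5.0521]]
  r_p     = [-0.1006, -2.3008]
Written out:
  5.0521 phi_1 - 0.1006 phi_2 = -0.1006
  -0.1006 phi_1 + 5.0521 phi_2 = -2.3008
Solve by Cramer's rule:
  det = gamma(0)^2 - gamma(1)^2 = (5.0521)^2 - (-0.1006)^2 = 25.52371441 - 0.01012036 = 25.51359405
  phi_hat_1 = [gamma(1) gamma(0) - gamma(1) gamma(2)] / det = [(-0.1006)(5.0521) - (-0.1006)(-2.3008)] / 25.51359405 = -0.73970174 / 25.51359405 = -0.029
  phi_hat_2 = [gamma(0) gamma(2) - gamma(1)^2] / det = [(5.0521)(-2.3008) - (-0.1006)^2] / 25.51359405 = -11.63399204 / 25.51359405 = -0.456
So phi_hat = [-0.0290, -0.4560].
Therefore phi_hat_1 = -0.0290.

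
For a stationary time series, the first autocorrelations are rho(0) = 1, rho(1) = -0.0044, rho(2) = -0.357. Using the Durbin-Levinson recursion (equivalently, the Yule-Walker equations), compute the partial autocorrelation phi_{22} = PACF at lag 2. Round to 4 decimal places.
\phi_{22} = -0.3570

The PACF at lag k is phi_{kk}, the last component of the solution
to the Yule-Walker system G_k phi = r_k where
  (G_k)_{ij} = rho(|i - j|), (r_k)_i = rho(i), i,j = 1..k.
Equivalently, Durbin-Levinson gives phi_{kk} iteratively:
  phi_{11} = rho(1)
  phi_{kk} = [rho(k) - sum_{j=1..k-1} phi_{k-1,j} rho(k-j)]
            / [1 - sum_{j=1..k-1} phi_{k-1,j} rho(j)],
  phi_{k,j} = phi_{k-1,j} - phi_{kk} phi_{k-1,k-j},  j = 1..k-1.
Step k = 1:
  phi_11 = rho(1) = -0.0044.
Step k = 2:
  phi_22 = [rho(2) - phi_11 rho(1)] / [1 - phi_11 rho(1)] = [-0.357 - (-0.0044)(-0.0044)] / [1 - (-0.0044)(-0.0044)]
         = -0.35701936 / 0.99998064 = -0.357.
Therefore phi_{22} = -0.3570.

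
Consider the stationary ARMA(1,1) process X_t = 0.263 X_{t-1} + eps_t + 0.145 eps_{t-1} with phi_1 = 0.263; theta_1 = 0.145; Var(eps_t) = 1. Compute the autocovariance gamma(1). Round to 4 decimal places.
\gamma(1) = 0.4550

Multiply the model equation by X_{t-k} and take expectations. With theta_0 = psi_0 = 1 and psi_j the MA(infinity) weights, this gives
  gamma(k) - sum_i phi_i gamma(k-i) = c_k,
  c_k = sigma^2 * sum_{j=k..q} theta_j psi_{j-k}   (c_k = 0 for k > q),
using gamma(-m) = gamma(m).
psi-weights needed (psi_j = theta_j + sum_i phi_i psi_{j-i}):
  psi_1 = theta_1 + phi_1 = 0.145 + (0.263) = 0.408
Right-hand sides:
  c_0 = sigma^2 (1 + theta_1 psi_1) = 1 * (1 + (0.145)(0.408)) = 1 * 1.05916 = 1.05916
  c_1 = sigma^2 theta_1 = 1 * (0.145) = 0.145
  c_2 = 0
Equations for k = 0 and k = 1 (AR order 1):
  gamma(0) = phi_1 gamma(1) + c_0
  gamma(1) = phi_1 gamma(0) + c_1
Substituting the second into the first: gamma(0) (1 - phi_1^2) = c_0 + phi_1 c_1, so
  gamma(0) = (c_0 + phi_1 c_1) / (1 - phi_1^2) = (1.05916 + (0.263)(0.145)) / (1 - (0.263)^2) = 1.097295 / 0.930831 = 1.178834.
  gamma(1) = phi_1 gamma(0) + c_1 = (0.263)(1.178834) + (0.145) = 0.455033.
Therefore gamma(1) = 0.4550 (to 4 decimal places).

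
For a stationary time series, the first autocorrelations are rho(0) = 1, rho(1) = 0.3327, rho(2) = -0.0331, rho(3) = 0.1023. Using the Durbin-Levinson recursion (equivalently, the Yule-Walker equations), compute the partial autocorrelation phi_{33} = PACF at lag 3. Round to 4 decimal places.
\phi_{33} = 0.1950

The PACF at lag k is phi_{kk}, the last component of the solution
to the Yule-Walker system G_k phi = r_k where
  (G_k)_{ij} = rho(|i - j|), (r_k)_i = rho(i), i,j = 1..k.
Equivalently, Durbin-Levinson gives phi_{kk} iteratively:
  phi_{11} = rho(1)
  phi_{kk} = [rho(k) - sum_{j=1..k-1} phi_{k-1,j} rho(k-j)]
            / [1 - sum_{j=1..k-1} phi_{k-1,j} rho(j)],
  phi_{k,j} = phi_{k-1,j} - phi_{kk} phi_{k-1,k-j},  j = 1..k-1.
Step k = 1:
  phi_11 = rho(1) = 0.3327.
Step k = 2:
  phi_22 = [rho(2) - phi_11 rho(1)] / [1 - phi_11 rho(1)] = [-0.0331 - (0.3327)(0.3327)] / [1 - (0.3327)(0.3327)]
         = -0.14378929 / 0.88931071 = -0.161686.
  Update: phi_21 = phi_11 - phi_22 phi_11 = 0.3327 - (-0.161686)(0.3327) = 0.386493.
Step k = 3:
  phi_33 = [rho(3) - phi_21 rho(2) - phi_22 rho(1)] / [1 - phi_21 rho(1) - phi_22 rho(2)]
    numerator   = 0.1023 - (0.386493)(-0.0331) - (-0.161686)(0.3327) = 0.16888592
    denominator = 1 - (0.386493)(0.3327) - (-0.161686)(-0.0331) = 0.86606196
  phi_33 = 0.16888592 / 0.86606196 = 0.195.
Therefore phi_{33} = 0.1950.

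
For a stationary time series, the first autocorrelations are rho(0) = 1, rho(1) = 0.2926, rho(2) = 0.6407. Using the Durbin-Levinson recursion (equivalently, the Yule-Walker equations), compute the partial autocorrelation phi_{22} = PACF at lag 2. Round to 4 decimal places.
\phi_{22} = 0.6071

The PACF at lag k is phi_{kk}, the last component of the solution
to the Yule-Walker system G_k phi = r_k where
  (G_k)_{ij} = rho(|i - j|), (r_k)_i = rho(i), i,j = 1..k.
Equivalently, Durbin-Levinson gives phi_{kk} iteratively:
  phi_{11} = rho(1)
  phi_{kk} = [rho(k) - sum_{j=1..k-1} phi_{k-1,j} rho(k-j)]
            / [1 - sum_{j=1..k-1} phi_{k-1,j} rho(j)],
  phi_{k,j} = phi_{k-1,j} - phi_{kk} phi_{k-1,k-j},  j = 1..k-1.
Step k = 1:
  phi_11 = rho(1) = 0.2926.
Step k = 2:
  phi_22 = [rho(2) - phi_11 rho(1)] / [1 - phi_11 rho(1)] = [0.6407 - (0.2926)(0.2926)] / [1 - (0.2926)(0.2926)]
         = 0.55508524 / 0.91438524 = 0.6071.
Therefore phi_{22} = 0.6071.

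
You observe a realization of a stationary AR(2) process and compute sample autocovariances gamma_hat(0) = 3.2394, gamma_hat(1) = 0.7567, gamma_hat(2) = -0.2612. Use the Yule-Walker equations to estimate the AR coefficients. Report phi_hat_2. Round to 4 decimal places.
\hat\phi_{2} = -0.1430

The Yule-Walker equations for an AR(p) process read, in matrix form,
  Gamma_p phi = r_p,   with   (Gamma_p)_{ij} = gamma(|i - j|),
                       (r_p)_i = gamma(i),   i,j = 1..p.
Substitute the sample gammas (Toeplitz matrix and right-hand side of size 2):
  Gamma_p = [[3.2394, 0.7567], [0.7567, 3.2394]]
  r_p     = [0.7567, -0.2612]
Written out:
  3.2394 phi_1 + 0.7567 phi_2 = 0.7567
  0.7567 phi_1 + 3.2394 phi_2 = -0.2612
Solve by Cramer's rule:
  det = gamma(0)^2 - gamma(1)^2 = (3.2394)^2 - (0.7567)^2 = 10.49371236 - 0.57259489 = 9.92111747
  phi_hat_1 = [gamma(1) gamma(0) - gamma(1) gamma(2)] / det = [(0.7567)(3.2394) - (0.7567)(-0.2612)] / 9.92111747 = 2.64890402 / 9.92111747 = 0.267
  phi_hat_2 = [gamma(0) gamma(2) - gamma(1)^2] / det = [(3.2394)(-0.2612) - (0.7567)^2] / 9.92111747 = -1.41872617 / 9.92111747 = -0.143
So phi_hat = [0.2670, -0.1430].
Therefore phi_hat_2 = -0.1430.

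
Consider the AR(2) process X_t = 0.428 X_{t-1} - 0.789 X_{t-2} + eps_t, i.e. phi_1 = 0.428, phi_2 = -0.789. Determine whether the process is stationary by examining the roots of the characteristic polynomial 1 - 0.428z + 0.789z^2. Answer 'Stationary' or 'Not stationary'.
\text{Stationary}

The AR(p) characteristic polynomial is P(z) = 1 - 0.428z + 0.789z^2.
Stationarity requires all roots to lie outside the unit circle, i.e. |z| > 1 for every root.
Set 1 + (-0.428) z + (0.789) z^2 = 0, i.e. a z^2 + b z + c = 0 with a = 0.789, b = -0.428, c = 1.
Discriminant D = b^2 - 4ac = (-0.428)^2 - 4*(0.789)*1 = 0.183184 - (3.156) = -2.972816.
D < 0, so the roots are the complex-conjugate pair z = (-b +/- i sqrt(-D)) / (2a) = 0.2712 +/- 1.0926i.
For a conjugate pair |z|^2 = z * conj(z) = (product of roots) = c/a = 1/(0.789) = 1.267427, so |z| = sqrt(1.267427) = 1.1258 for both roots.
Moduli of all roots: 1.1258, 1.1258.
All moduli strictly greater than 1? Yes.
Verdict: Stationary.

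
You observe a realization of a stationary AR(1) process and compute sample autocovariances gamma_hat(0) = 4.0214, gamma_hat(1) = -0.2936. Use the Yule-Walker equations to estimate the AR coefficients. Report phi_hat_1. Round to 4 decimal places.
\hat\phi_{1} = -0.0730

The Yule-Walker equations for an AR(p) process read, in matrix form,
  Gamma_p phi = r_p,   with   (Gamma_p)_{ij} = gamma(|i - j|),
                       (r_p)_i = gamma(i),   i,j = 1..p.
Substitute the sample gammas (Toeplitz matrix and right-hand side of size 1):
  Gamma_p = [[4.0214]]
  r_p     = [-0.2936]
With p = 1 this is the single equation gamma(0) phi_1 = gamma(1):
  phi_hat_1 = gamma(1) / gamma(0) = -0.2936 / 4.0214 = -0.0730.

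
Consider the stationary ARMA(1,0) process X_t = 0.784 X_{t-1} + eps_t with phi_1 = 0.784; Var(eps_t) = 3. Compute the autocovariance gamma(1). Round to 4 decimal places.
\gamma(1) = 6.1036

Multiply the model equation by X_{t-k} and take expectations. With theta_0 = psi_0 = 1 and psi_j the MA(infinity) weights, this gives
  gamma(k) - sum_i phi_i gamma(k-i) = c_k,
  c_k = sigma^2 * sum_{j=k..q} theta_j psi_{j-k}   (c_k = 0 for k > q),
using gamma(-m) = gamma(m).
Pure AR (q = 0): c_0 = sigma^2 = 3, c_k = 0 for k >= 1.
Equations for k = 0 and k = 1 (AR order 1):
  gamma(0) = phi_1 gamma(1) + c_0
  gamma(1) = phi_1 gamma(0) + c_1
Substituting the second into the first: gamma(0) (1 - phi_1^2) = c_0 + phi_1 c_1, so
  gamma(0) = c_0 / (1 - phi_1^2) = 3 / (1 - (0.784)^2) = 3 / 0.385344 = 7.785252.
  gamma(1) = phi_1 gamma(0) = (0.784)(7.785252) = 6.103637.
Therefore gamma(1) = 6.1036 (to 4 decimal places).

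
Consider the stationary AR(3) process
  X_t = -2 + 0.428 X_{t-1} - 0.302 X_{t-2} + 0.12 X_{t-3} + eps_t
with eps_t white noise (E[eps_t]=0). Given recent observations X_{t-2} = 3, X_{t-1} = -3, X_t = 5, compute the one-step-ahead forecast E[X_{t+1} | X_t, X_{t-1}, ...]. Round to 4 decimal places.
E[X_{t+1} \mid \mathcal F_t] = 1.4060

For an AR(p) model X_t = c + sum_i phi_i X_{t-i} + eps_t, the
one-step-ahead conditional mean is
  E[X_{t+1} | X_t, ...] = c + sum_i phi_i X_{t+1-i}.
Substitute known values:
  E[X_{t+1} | ...] = -2 + (0.428) * (5) + (-0.302) * (-3) + (0.12) * (3)
                   = 1.4060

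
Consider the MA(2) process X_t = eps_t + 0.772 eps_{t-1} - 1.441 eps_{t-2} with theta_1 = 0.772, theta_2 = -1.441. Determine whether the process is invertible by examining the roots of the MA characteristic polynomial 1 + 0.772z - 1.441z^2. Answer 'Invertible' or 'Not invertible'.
\text{Not invertible}

The MA(q) characteristic polynomial is P(z) = 1 + 0.772z - 1.441z^2.
Invertibility requires all roots to lie outside the unit circle, i.e. |z| > 1 for every root.
Set 1 + (0.772) z + (-1.441) z^2 = 0, i.e. a z^2 + b z + c = 0 with a = -1.441, b = 0.772, c = 1.
Discriminant D = b^2 - 4ac = (0.772)^2 - 4*(-1.441)*1 = 0.595984 - (-5.764) = 6.359984.
D >= 0, so the roots are real: z = (-b +/- sqrt(D)) / (2a) = (-0.772 +/- 2.521901) / (-2.882).
  z_1 = (-0.772 + 2.521901) / (-2.882) = -0.6072,   |z_1| = 0.6072.
  z_2 = (-0.772 - 2.521901) / (-2.882) = 1.1429,   |z_2| = 1.1429.
Moduli of all roots: 0.6072, 1.1429.
All moduli strictly greater than 1? No.
Verdict: Not invertible.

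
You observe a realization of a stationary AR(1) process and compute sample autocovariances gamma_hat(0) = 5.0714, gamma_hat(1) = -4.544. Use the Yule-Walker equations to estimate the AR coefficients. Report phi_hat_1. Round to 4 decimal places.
\hat\phi_{1} = -0.8960

The Yule-Walker equations for an AR(p) process read, in matrix form,
  Gamma_p phi = r_p,   with   (Gamma_p)_{ij} = gamma(|i - j|),
                       (r_p)_i = gamma(i),   i,j = 1..p.
Substitute the sample gammas (Toeplitz matrix and right-hand side of size 1):
  Gamma_p = [[5.0714]]
  r_p     = [-4.544]
With p = 1 this is the single equation gamma(0) phi_1 = gamma(1):
  phi_hat_1 = gamma(1) / gamma(0) = -4.544 / 5.0714 = -0.8960.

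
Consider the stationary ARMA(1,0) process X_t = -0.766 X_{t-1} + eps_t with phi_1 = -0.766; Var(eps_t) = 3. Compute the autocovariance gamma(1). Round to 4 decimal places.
\gamma(1) = -5.5609

Multiply the model equation by X_{t-k} and take expectations. With theta_0 = psi_0 = 1 and psi_j the MA(infinity) weights, this gives
  gamma(k) - sum_i phi_i gamma(k-i) = c_k,
  c_k = sigma^2 * sum_{j=k..q} theta_j psi_{j-k}   (c_k = 0 for k > q),
using gamma(-m) = gamma(m).
Pure AR (q = 0): c_0 = sigma^2 = 3, c_k = 0 for k >= 1.
Equations for k = 0 and k = 1 (AR order 1):
  gamma(0) = phi_1 gamma(1) + c_0
  gamma(1) = phi_1 gamma(0) + c_1
Substituting the second into the first: gamma(0) (1 - phi_1^2) = c_0 + phi_1 c_1, so
  gamma(0) = c_0 / (1 - phi_1^2) = 3 / (1 - (-0.766)^2) = 3 / 0.413244 = 7.259634.
  gamma(1) = phi_1 gamma(0) = (-0.766)(7.259634) = -5.560879.
Therefore gamma(1) = -5.5609 (to 4 decimal places).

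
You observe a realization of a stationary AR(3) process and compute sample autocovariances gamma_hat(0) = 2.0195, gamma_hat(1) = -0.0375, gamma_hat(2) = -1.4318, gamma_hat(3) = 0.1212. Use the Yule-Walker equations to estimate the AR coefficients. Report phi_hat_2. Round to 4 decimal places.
\hat\phi_{2} = -0.7080

The Yule-Walker equations for an AR(p) process read, in matrix form,
  Gamma_p phi = r_p,   with   (Gamma_p)_{ij} = gamma(|i - j|),
                       (r_p)_i = gamma(i),   i,j = 1..p.
Substitute the sample gammas (Toeplitz matrix and right-hand side of size 3):
  Gamma_p = [[2.0195, -0.0375, -1.4318], [-0.0375, 2.0195, -0.0375], [-1.4318, -0.0375, 2.0195]]
  r_p     = [-0.0375, -1.4318, 0.1212]
Written out (R1..R3):
  (R1) 2.0195 phi_1 - 0.0375 phi_2 - 1.4318 phi_3 = -0.0375
  (R2) -0.0375 phi_1 + 2.0195 phi_2 - 0.0375 phi_3 = -1.4318
  (R3) -1.4318 phi_1 - 0.0375 phi_2 + 2.0195 phi_3 = 0.1212
Gaussian elimination:
  R2 <- R2 - (-0.0375/2.0195) R1 = R2 - (-0.018569) R1:  2.018804 phi_2 - 0.064087 phi_3 = -1.432496
  R3 <- R3 - (-1.4318/2.0195) R1 = R3 - (-0.708987) R1:  -0.064087 phi_2 + 1.004372 phi_3 = 0.094613
  R3 <- R3 - (-0.064087/2.018804) R2 = R3 - (-0.031745) R2:  1.002337 phi_3 = 0.049138
Back-substitution:
  phi_hat_3 = 0.049138 / 1.002337 = 0.049024
  phi_hat_2 = (-1.432496 - (-0.064087)(0.049024)) / 2.018804 = -0.708021
  phi_hat_1 = (-0.0375 - (-0.0375)(-0.708021) - (-1.4318)(0.049024)) / 2.0195 = 0.003041
So phi_hat = [0.0030, -0.7080, 0.0490].
Therefore phi_hat_2 = -0.7080.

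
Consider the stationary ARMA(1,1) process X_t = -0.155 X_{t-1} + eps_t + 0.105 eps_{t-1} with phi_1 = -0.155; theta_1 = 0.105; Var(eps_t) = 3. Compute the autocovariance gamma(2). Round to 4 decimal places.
\gamma(2) = 0.0234

Multiply the model equation by X_{t-k} and take expectations. With theta_0 = psi_0 = 1 and psi_j the MA(infinity) weights, this gives
  gamma(k) - sum_i phi_i gamma(k-i) = c_k,
  c_k = sigma^2 * sum_{j=k..q} theta_j psi_{j-k}   (c_k = 0 for k > q),
using gamma(-m) = gamma(m).
psi-weights needed (psi_j = theta_j + sum_i phi_i psi_{j-i}):
  psi_1 = theta_1 + phi_1 = 0.105 + (-0.155) = -0.05
Right-hand sides:
  c_0 = sigma^2 (1 + theta_1 psi_1) = 3 * (1 + (0.105)(-0.05)) = 3 * 0.99475 = 2.98425
  c_1 = sigma^2 theta_1 = 3 * (0.105) = 0.315
  c_2 = 0
Equations for k = 0 and k = 1 (AR order 1):
  gamma(0) = phi_1 gamma(1) + c_0
  gamma(1) = phi_1 gamma(0) + c_1
Substituting the second into the first: gamma(0) (1 - phi_1^2) = c_0 + phi_1 c_1, so
  gamma(0) = (c_0 + phi_1 c_1) / (1 - phi_1^2) = (2.98425 + (-0.155)(0.315)) / (1 - (-0.155)^2) = 2.935425 / 0.975975 = 3.007685.
  gamma(1) = phi_1 gamma(0) + c_1 = (-0.155)(3.007685) + (0.315) = -0.151191.
For k = 2 (> q): gamma(2) = phi_1 gamma(1) = (-0.155)(-0.151191) = 0.023435.
Therefore gamma(2) = 0.0234 (to 4 decimal places).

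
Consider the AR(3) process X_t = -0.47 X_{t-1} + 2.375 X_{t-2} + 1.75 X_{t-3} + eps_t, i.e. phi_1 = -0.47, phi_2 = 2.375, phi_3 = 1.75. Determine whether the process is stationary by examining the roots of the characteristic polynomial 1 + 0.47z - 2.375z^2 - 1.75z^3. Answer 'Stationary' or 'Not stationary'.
\text{Not stationary}

The AR(p) characteristic polynomial is P(z) = 1 + 0.47z - 2.375z^2 - 1.75z^3.
Stationarity requires all roots to lie outside the unit circle, i.e. |z| > 1 for every root.
Degree 3: look for a simple real root z0 first, then factor out (1 - z/z0) and solve the remaining quadratic.
Testing z0 = -0.8: P(-0.8) = 1 + (0.47)(-0.8) + (-2.375)(-0.8)^2 + (-1.75)(-0.8)^3
  = 1 + (-0.376) + (-1.52) + (0.896) = 0.  So z_0 = -0.8 is a root, |z_0| = 0.8.
Divide out the factor (1 + 1.25 z) = (1 - z/z0) (since 1/z0 = -1.25):
  P(z) = (1 + 1.25 z)(1 + (-0.78) z + (-1.4) z^2)
  [check: z-coef -0.78 - (-1.25) = 0.47; z^2-coef -1.4 - (-1.25)(-0.78) = -2.375; z^3-coef -(-1.25)(-1.4) = -1.75.]
Remaining roots from the quadratic factor 1 + (-0.78) z + (-1.4) z^2:
  Set 1 + (-0.78) z + (-1.4) z^2 = 0, i.e. a z^2 + b z + c = 0 with a = -1.4, b = -0.78, c = 1.
  Discriminant D = b^2 - 4ac = (-0.78)^2 - 4*(-1.4)*1 = 0.6084 - (-5.6) = 6.2084.
  D >= 0, so the roots are real: z = (-b +/- sqrt(D)) / (2a) = (0.78 +/- 2.491666) / (-2.8).
    z_1 = (0.78 + 2.491666) / (-2.8) = -1.1685,   |z_1| = 1.1685.
    z_2 = (0.78 - 2.491666) / (-2.8) = 0.6113,   |z_2| = 0.6113.
Moduli of all roots: 0.8000, 1.1685, 0.6113.
All moduli strictly greater than 1? No.
Verdict: Not stationary.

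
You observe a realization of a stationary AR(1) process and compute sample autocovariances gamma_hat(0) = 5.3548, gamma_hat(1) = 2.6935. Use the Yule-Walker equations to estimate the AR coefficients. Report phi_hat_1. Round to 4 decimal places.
\hat\phi_{1} = 0.5030

The Yule-Walker equations for an AR(p) process read, in matrix form,
  Gamma_p phi = r_p,   with   (Gamma_p)_{ij} = gamma(|i - j|),
                       (r_p)_i = gamma(i),   i,j = 1..p.
Substitute the sample gammas (Toeplitz matrix and right-hand side of size 1):
  Gamma_p = [[5.3548]]
  r_p     = [2.6935]
With p = 1 this is the single equation gamma(0) phi_1 = gamma(1):
  phi_hat_1 = gamma(1) / gamma(0) = 2.6935 / 5.3548 = 0.5030.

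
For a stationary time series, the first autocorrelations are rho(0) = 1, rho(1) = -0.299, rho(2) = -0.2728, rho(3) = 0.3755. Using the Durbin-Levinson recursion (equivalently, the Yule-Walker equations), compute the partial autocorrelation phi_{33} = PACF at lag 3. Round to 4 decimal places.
\phi_{33} = 0.1860

The PACF at lag k is phi_{kk}, the last component of the solution
to the Yule-Walker system G_k phi = r_k where
  (G_k)_{ij} = rho(|i - j|), (r_k)_i = rho(i), i,j = 1..k.
Equivalently, Durbin-Levinson gives phi_{kk} iteratively:
  phi_{11} = rho(1)
  phi_{kk} = [rho(k) - sum_{j=1..k-1} phi_{k-1,j} rho(k-j)]
            / [1 - sum_{j=1..k-1} phi_{k-1,j} rho(j)],
  phi_{k,j} = phi_{k-1,j} - phi_{kk} phi_{k-1,k-j},  j = 1..k-1.
Step k = 1:
  phi_11 = rho(1) = -0.299.
Step k = 2:
  phi_22 = [rho(2) - phi_11 rho(1)] / [1 - phi_11 rho(1)] = [-0.2728 - (-0.299)(-0.299)] / [1 - (-0.299)(-0.299)]
         = -0.362201 / 0.910599 = -0.397761.
  Update: phi_21 = phi_11 - phi_22 phi_11 = -0.299 - (-0.397761)(-0.299) = -0.417931.
Step k = 3:
  phi_33 = [rho(3) - phi_21 rho(2) - phi_22 rho(1)] / [1 - phi_21 rho(1) - phi_22 rho(2)]
    numerator   = 0.3755 - (-0.417931)(-0.2728) - (-0.397761)(-0.299) = 0.14255791
    denominator = 1 - (-0.417931)(-0.299) - (-0.397761)(-0.2728) = 0.76652948
  phi_33 = 0.14255791 / 0.76652948 = 0.186.
Therefore phi_{33} = 0.1860.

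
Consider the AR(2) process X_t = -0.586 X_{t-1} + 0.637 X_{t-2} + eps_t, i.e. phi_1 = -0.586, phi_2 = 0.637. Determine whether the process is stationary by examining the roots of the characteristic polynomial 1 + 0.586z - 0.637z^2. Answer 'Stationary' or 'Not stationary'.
\text{Not stationary}

The AR(p) characteristic polynomial is P(z) = 1 + 0.586z - 0.637z^2.
Stationarity requires all roots to lie outside the unit circle, i.e. |z| > 1 for every root.
Set 1 + (0.586) z + (-0.637) z^2 = 0, i.e. a z^2 + b z + c = 0 with a = -0.637, b = 0.586, c = 1.
Discriminant D = b^2 - 4ac = (0.586)^2 - 4*(-0.637)*1 = 0.343396 - (-2.548) = 2.891396.
D >= 0, so the roots are real: z = (-b +/- sqrt(D)) / (2a) = (-0.586 +/- 1.700411) / (-1.274).
  z_1 = (-0.586 + 1.700411) / (-1.274) = -0.8747,   |z_1| = 0.8747.
  z_2 = (-0.586 - 1.700411) / (-1.274) = 1.7947,   |z_2| = 1.7947.
Moduli of all roots: 0.8747, 1.7947.
All moduli strictly greater than 1? No.
Verdict: Not stationary.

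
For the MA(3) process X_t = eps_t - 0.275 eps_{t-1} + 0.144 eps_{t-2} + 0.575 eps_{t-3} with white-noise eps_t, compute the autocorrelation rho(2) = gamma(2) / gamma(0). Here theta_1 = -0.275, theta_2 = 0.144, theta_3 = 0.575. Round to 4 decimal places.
\rho(2) = -0.0099

For an MA(q) process with theta_0 = 1, the autocovariance is
  gamma(k) = sigma^2 * sum_{i=0..q-k} theta_i * theta_{i+k},
and rho(k) = gamma(k) / gamma(0). Sigma^2 cancels.
  numerator   = (1)*(0.144) + (-0.275)*(0.575) = -0.014125.
  denominator = (1)^2 + (-0.275)^2 + (0.144)^2 + (0.575)^2 = 1.426986.
  rho(2) = -0.014125 / 1.426986 = -0.0099.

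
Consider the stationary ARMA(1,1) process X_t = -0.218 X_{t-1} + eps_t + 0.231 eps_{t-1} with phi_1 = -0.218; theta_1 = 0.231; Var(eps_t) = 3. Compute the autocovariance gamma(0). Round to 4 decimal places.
\gamma(0) = 3.0005

Multiply the model equation by X_{t-k} and take expectations. With theta_0 = psi_0 = 1 and psi_j the MA(infinity) weights, this gives
  gamma(k) - sum_i phi_i gamma(k-i) = c_k,
  c_k = sigma^2 * sum_{j=k..q} theta_j psi_{j-k}   (c_k = 0 for k > q),
using gamma(-m) = gamma(m).
psi-weights needed (psi_j = theta_j + sum_i phi_i psi_{j-i}):
  psi_1 = theta_1 + phi_1 = 0.231 + (-0.218) = 0.013
Right-hand sides:
  c_0 = sigma^2 (1 + theta_1 psi_1) = 3 * (1 + (0.231)(0.013)) = 3 * 1.003003 = 3.009009
  c_1 = sigma^2 theta_1 = 3 * (0.231) = 0.693
  c_2 = 0
Equations for k = 0 and k = 1 (AR order 1):
  gamma(0) = phi_1 gamma(1) + c_0
  gamma(1) = phi_1 gamma(0) + c_1
Substituting the second into the first: gamma(0) (1 - phi_1^2) = c_0 + phi_1 c_1, so
  gamma(0) = (c_0 + phi_1 c_1) / (1 - phi_1^2) = (3.009009 + (-0.218)(0.693)) / (1 - (-0.218)^2) = 2.857935 / 0.952476 = 3.000532.
Therefore gamma(0) = 3.0005 (to 4 decimal places).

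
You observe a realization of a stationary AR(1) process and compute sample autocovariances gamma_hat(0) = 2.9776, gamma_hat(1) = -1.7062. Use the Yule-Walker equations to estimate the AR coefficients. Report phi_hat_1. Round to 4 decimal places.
\hat\phi_{1} = -0.5730

The Yule-Walker equations for an AR(p) process read, in matrix form,
  Gamma_p phi = r_p,   with   (Gamma_p)_{ij} = gamma(|i - j|),
                       (r_p)_i = gamma(i),   i,j = 1..p.
Substitute the sample gammas (Toeplitz matrix and right-hand side of size 1):
  Gamma_p = [[2.9776]]
  r_p     = [-1.7062]
With p = 1 this is the single equation gamma(0) phi_1 = gamma(1):
  phi_hat_1 = gamma(1) / gamma(0) = -1.7062 / 2.9776 = -0.5730.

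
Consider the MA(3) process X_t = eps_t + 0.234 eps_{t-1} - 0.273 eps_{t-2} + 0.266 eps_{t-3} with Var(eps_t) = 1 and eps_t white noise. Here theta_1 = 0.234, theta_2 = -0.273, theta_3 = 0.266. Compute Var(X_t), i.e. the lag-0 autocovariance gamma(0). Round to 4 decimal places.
\gamma(0) = 1.2000

For an MA(q) process X_t = eps_t + sum_i theta_i eps_{t-i} with
Var(eps_t) = sigma^2, the variance is
  gamma(0) = sigma^2 * (1 + sum_i theta_i^2).
  sum_i theta_i^2 = (0.234)^2 + (-0.273)^2 + (0.266)^2 = 0.054756 + 0.074529 + 0.070756 = 0.200041.
  gamma(0) = 1 * (1 + 0.200041) = 1 * 1.200041 = 1.200041, which rounds to 1.2000.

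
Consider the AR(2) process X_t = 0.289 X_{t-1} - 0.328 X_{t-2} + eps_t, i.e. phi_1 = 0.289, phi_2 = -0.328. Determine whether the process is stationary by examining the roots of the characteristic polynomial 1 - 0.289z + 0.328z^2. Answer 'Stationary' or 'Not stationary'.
\text{Stationary}

The AR(p) characteristic polynomial is P(z) = 1 - 0.289z + 0.328z^2.
Stationarity requires all roots to lie outside the unit circle, i.e. |z| > 1 for every root.
Set 1 + (-0.289) z + (0.328) z^2 = 0, i.e. a z^2 + b z + c = 0 with a = 0.328, b = -0.289, c = 1.
Discriminant D = b^2 - 4ac = (-0.289)^2 - 4*(0.328)*1 = 0.083521 - (1.312) = -1.228479.
D < 0, so the roots are the complex-conjugate pair z = (-b +/- i sqrt(-D)) / (2a) = 0.4405 +/- 1.6896i.
For a conjugate pair |z|^2 = z * conj(z) = (product of roots) = c/a = 1/(0.328) = 3.04878, so |z| = sqrt(3.04878) = 1.7461 for both roots.
Moduli of all roots: 1.7461, 1.7461.
All moduli strictly greater than 1? Yes.
Verdict: Stationary.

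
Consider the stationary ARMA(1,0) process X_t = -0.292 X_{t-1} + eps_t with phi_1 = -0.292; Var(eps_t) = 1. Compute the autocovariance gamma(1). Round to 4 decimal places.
\gamma(1) = -0.3192

Multiply the model equation by X_{t-k} and take expectations. With theta_0 = psi_0 = 1 and psi_j the MA(infinity) weights, this gives
  gamma(k) - sum_i phi_i gamma(k-i) = c_k,
  c_k = sigma^2 * sum_{j=k..q} theta_j psi_{j-k}   (c_k = 0 for k > q),
using gamma(-m) = gamma(m).
Pure AR (q = 0): c_0 = sigma^2 = 1, c_k = 0 for k >= 1.
Equations for k = 0 and k = 1 (AR order 1):
  gamma(0) = phi_1 gamma(1) + c_0
  gamma(1) = phi_1 gamma(0) + c_1
Substituting the second into the first: gamma(0) (1 - phi_1^2) = c_0 + phi_1 c_1, so
  gamma(0) = c_0 / (1 - phi_1^2) = 1 / (1 - (-0.292)^2) = 1 / 0.914736 = 1.093212.
  gamma(1) = phi_1 gamma(0) = (-0.292)(1.093212) = -0.319218.
Therefore gamma(1) = -0.3192 (to 4 decimal places).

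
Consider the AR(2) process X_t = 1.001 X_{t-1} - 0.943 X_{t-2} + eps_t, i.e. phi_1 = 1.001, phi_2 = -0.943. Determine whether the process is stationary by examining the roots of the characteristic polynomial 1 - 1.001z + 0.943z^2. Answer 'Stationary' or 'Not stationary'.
\text{Stationary}

The AR(p) characteristic polynomial is P(z) = 1 - 1.001z + 0.943z^2.
Stationarity requires all roots to lie outside the unit circle, i.e. |z| > 1 for every root.
Set 1 + (-1.001) z + (0.943) z^2 = 0, i.e. a z^2 + b z + c = 0 with a = 0.943, b = -1.001, c = 1.
Discriminant D = b^2 - 4ac = (-1.001)^2 - 4*(0.943)*1 = 1.002001 - (3.772) = -2.769999.
D < 0, so the roots are the complex-conjugate pair z = (-b +/- i sqrt(-D)) / (2a) = 0.5308 +/- 0.8825i.
For a conjugate pair |z|^2 = z * conj(z) = (product of roots) = c/a = 1/(0.943) = 1.060445, so |z| = sqrt(1.060445) = 1.0298 for both roots.
Moduli of all roots: 1.0298, 1.0298.
All moduli strictly greater than 1? Yes.
Verdict: Stationary.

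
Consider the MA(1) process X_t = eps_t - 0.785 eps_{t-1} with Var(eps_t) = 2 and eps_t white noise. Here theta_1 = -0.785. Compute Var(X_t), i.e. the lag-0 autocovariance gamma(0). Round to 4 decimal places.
\gamma(0) = 3.2325

For an MA(q) process X_t = eps_t + sum_i theta_i eps_{t-i} with
Var(eps_t) = sigma^2, the variance is
  gamma(0) = sigma^2 * (1 + sum_i theta_i^2).
  sum_i theta_i^2 = (-0.785)^2 = 0.616225.
  gamma(0) = 2 * (1 + 0.616225) = 2 * 1.616225 = 3.23245, which rounds to 3.2325.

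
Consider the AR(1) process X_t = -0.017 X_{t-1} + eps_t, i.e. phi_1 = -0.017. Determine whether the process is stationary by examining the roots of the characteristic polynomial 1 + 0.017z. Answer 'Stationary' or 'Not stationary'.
\text{Stationary}

The AR(p) characteristic polynomial is P(z) = 1 + 0.017z.
Stationarity requires all roots to lie outside the unit circle, i.e. |z| > 1 for every root.
This is linear in z: 1 + (0.017) z = 0  =>  z = -1/(0.017) = -58.823529,  |z| = 58.823529.
Moduli of all roots: 58.8235.
All moduli strictly greater than 1? Yes.
Verdict: Stationary.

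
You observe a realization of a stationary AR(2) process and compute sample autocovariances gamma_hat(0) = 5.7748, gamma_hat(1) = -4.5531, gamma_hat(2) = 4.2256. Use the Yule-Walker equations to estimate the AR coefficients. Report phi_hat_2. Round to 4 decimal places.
\hat\phi_{2} = 0.2910

The Yule-Walker equations for an AR(p) process read, in matrix form,
  Gamma_p phi = r_p,   with   (Gamma_p)_{ij} = gamma(|i - j|),
                       (r_p)_i = gamma(i),   i,j = 1..p.
Substitute the sample gammas (Toeplitz matrix and right-hand side of size 2):
  Gamma_p = [[5.7748, -4.5531], [-4.5531, 5.7748]]
  r_p     = [-4.5531, 4.2256]
Written out:
  5.7748 phi_1 - 4.5531 phi_2 = -4.5531
  -4.5531 phi_1 + 5.7748 phi_2 = 4.2256
Solve by Cramer's rule:
  det = gamma(0)^2 - gamma(1)^2 = (5.7748)^2 - (-4.5531)^2 = 33.34831504 - 20.73071961 = 12.61759543
  phi_hat_1 = [gamma(1) gamma(0) - gamma(1) gamma(2)] / det = [(-4.5531)(5.7748) - (-4.5531)(4.2256)] / 12.61759543 = -7.05366252 / 12.61759543 = -0.559
  phi_hat_2 = [gamma(0) gamma(2) - gamma(1)^2] / det = [(5.7748)(4.2256) - (-4.5531)^2] / 12.61759543 = 3.67127527 / 12.61759543 = 0.291
So phi_hat = [-0.5590, 0.2910].
Therefore phi_hat_2 = 0.2910.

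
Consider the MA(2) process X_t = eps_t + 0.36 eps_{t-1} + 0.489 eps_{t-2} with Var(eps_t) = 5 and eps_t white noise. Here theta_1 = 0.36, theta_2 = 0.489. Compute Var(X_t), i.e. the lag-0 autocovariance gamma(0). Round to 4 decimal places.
\gamma(0) = 6.8436

For an MA(q) process X_t = eps_t + sum_i theta_i eps_{t-i} with
Var(eps_t) = sigma^2, the variance is
  gamma(0) = sigma^2 * (1 + sum_i theta_i^2).
  sum_i theta_i^2 = (0.36)^2 + (0.489)^2 = 0.1296 + 0.239121 = 0.368721.
  gamma(0) = 5 * (1 + 0.368721) = 5 * 1.368721 = 6.843605, which rounds to 6.8436.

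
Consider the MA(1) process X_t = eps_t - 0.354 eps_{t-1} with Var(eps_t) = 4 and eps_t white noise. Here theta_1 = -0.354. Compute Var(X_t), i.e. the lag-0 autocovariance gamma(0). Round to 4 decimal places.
\gamma(0) = 4.5013

For an MA(q) process X_t = eps_t + sum_i theta_i eps_{t-i} with
Var(eps_t) = sigma^2, the variance is
  gamma(0) = sigma^2 * (1 + sum_i theta_i^2).
  sum_i theta_i^2 = (-0.354)^2 = 0.125316.
  gamma(0) = 4 * (1 + 0.125316) = 4 * 1.125316 = 4.501264, which rounds to 4.5013.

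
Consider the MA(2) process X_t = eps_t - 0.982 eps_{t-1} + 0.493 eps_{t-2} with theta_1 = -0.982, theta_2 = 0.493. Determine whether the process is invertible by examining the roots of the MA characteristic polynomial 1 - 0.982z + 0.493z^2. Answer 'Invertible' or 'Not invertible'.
\text{Invertible}

The MA(q) characteristic polynomial is P(z) = 1 - 0.982z + 0.493z^2.
Invertibility requires all roots to lie outside the unit circle, i.e. |z| > 1 for every root.
Set 1 + (-0.982) z + (0.493) z^2 = 0, i.e. a z^2 + b z + c = 0 with a = 0.493, b = -0.982, c = 1.
Discriminant D = b^2 - 4ac = (-0.982)^2 - 4*(0.493)*1 = 0.964324 - (1.972) = -1.007676.
D < 0, so the roots are the complex-conjugate pair z = (-b +/- i sqrt(-D)) / (2a) = 0.9959 +/- 1.0181i.
For a conjugate pair |z|^2 = z * conj(z) = (product of roots) = c/a = 1/(0.493) = 2.028398, so |z| = sqrt(2.028398) = 1.4242 for both roots.
Moduli of all roots: 1.4242, 1.4242.
All moduli strictly greater than 1? Yes.
Verdict: Invertible.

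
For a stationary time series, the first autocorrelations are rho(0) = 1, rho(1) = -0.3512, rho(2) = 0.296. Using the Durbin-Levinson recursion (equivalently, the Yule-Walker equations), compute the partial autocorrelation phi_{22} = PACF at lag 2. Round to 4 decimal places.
\phi_{22} = 0.1970

The PACF at lag k is phi_{kk}, the last component of the solution
to the Yule-Walker system G_k phi = r_k where
  (G_k)_{ij} = rho(|i - j|), (r_k)_i = rho(i), i,j = 1..k.
Equivalently, Durbin-Levinson gives phi_{kk} iteratively:
  phi_{11} = rho(1)
  phi_{kk} = [rho(k) - sum_{j=1..k-1} phi_{k-1,j} rho(k-j)]
            / [1 - sum_{j=1..k-1} phi_{k-1,j} rho(j)],
  phi_{k,j} = phi_{k-1,j} - phi_{kk} phi_{k-1,k-j},  j = 1..k-1.
Step k = 1:
  phi_11 = rho(1) = -0.3512.
Step k = 2:
  phi_22 = [rho(2) - phi_11 rho(1)] / [1 - phi_11 rho(1)] = [0.296 - (-0.3512)(-0.3512)] / [1 - (-0.3512)(-0.3512)]
         = 0.17265856 / 0.87665856 = 0.197.
Therefore phi_{22} = 0.1970.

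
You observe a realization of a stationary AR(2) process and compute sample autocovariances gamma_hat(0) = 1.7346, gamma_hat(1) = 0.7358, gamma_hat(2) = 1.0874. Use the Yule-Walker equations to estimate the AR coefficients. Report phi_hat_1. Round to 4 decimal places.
\hat\phi_{1} = 0.1930

The Yule-Walker equations for an AR(p) process read, in matrix form,
  Gamma_p phi = r_p,   with   (Gamma_p)_{ij} = gamma(|i - j|),
                       (r_p)_i = gamma(i),   i,j = 1..p.
Substitute the sample gammas (Toeplitz matrix and right-hand side of size 2):
  Gamma_p = [[1.7346, 0.7358], [0.7358, 1.7346]]
  r_p     = [0.7358, 1.0874]
Written out:
  1.7346 phi_1 + 0.7358 phi_2 = 0.7358
  0.7358 phi_1 + 1.7346 phi_2 = 1.0874
Solve by Cramer's rule:
  det = gamma(0)^2 - gamma(1)^2 = (1.7346)^2 - (0.7358)^2 = 3.00883716 - 0.54140164 = 2.46743552
  phi_hat_1 = [gamma(1) gamma(0) - gamma(1) gamma(2)] / det = [(0.7358)(1.7346) - (0.7358)(1.0874)] / 2.46743552 = 0.47620976 / 2.46743552 = 0.193
  phi_hat_2 = [gamma(0) gamma(2) - gamma(1)^2] / det = [(1.7346)(1.0874) - (0.7358)^2] / 2.46743552 = 1.3448024 / 2.46743552 = 0.545
So phi_hat = [0.1930, 0.5450].
Therefore phi_hat_1 = 0.1930.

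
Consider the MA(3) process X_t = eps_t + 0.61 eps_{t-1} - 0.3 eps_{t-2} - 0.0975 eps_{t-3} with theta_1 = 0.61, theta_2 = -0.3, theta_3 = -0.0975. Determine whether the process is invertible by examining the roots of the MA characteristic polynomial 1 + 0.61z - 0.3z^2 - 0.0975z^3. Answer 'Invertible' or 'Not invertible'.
\text{Invertible}

The MA(q) characteristic polynomial is P(z) = 1 + 0.61z - 0.3z^2 - 0.0975z^3.
Invertibility requires all roots to lie outside the unit circle, i.e. |z| > 1 for every root.
Degree 3: look for a simple real root z0 first, then factor out (1 - z/z0) and solve the remaining quadratic.
Testing z0 = -4: P(-4) = 1 + (0.61)(-4) + (-0.3)(-4)^2 + (-0.0975)(-4)^3
  = 1 + (-2.44) + (-4.8) + (6.24) = 0.  So z_0 = -4 is a root, |z_0| = 4.
Divide out the factor (1 + 0.25 z) = (1 - z/z0) (since 1/z0 = -0.25):
  P(z) = (1 + 0.25 z)(1 + (0.36) z + (-0.39) z^2)
  [check: z-coef 0.36 - (-0.25) = 0.61; z^2-coef -0.39 - (-0.25)(0.36) = -0.3; z^3-coef -(-0.25)(-0.39) = -0.0975.]
Remaining roots from the quadratic factor 1 + (0.36) z + (-0.39) z^2:
  Set 1 + (0.36) z + (-0.39) z^2 = 0, i.e. a z^2 + b z + c = 0 with a = -0.39, b = 0.36, c = 1.
  Discriminant D = b^2 - 4ac = (0.36)^2 - 4*(-0.39)*1 = 0.1296 - (-1.56) = 1.6896.
  D >= 0, so the roots are real: z = (-b +/- sqrt(D)) / (2a) = (-0.36 +/- 1.299846) / (-0.78).
    z_1 = (-0.36 + 1.299846) / (-0.78) = -1.2049,   |z_1| = 1.2049.
    z_2 = (-0.36 - 1.299846) / (-0.78) = 2.128,   |z_2| = 2.128.
Moduli of all roots: 4.0000, 1.2049, 2.1280.
All moduli strictly greater than 1? Yes.
Verdict: Invertible.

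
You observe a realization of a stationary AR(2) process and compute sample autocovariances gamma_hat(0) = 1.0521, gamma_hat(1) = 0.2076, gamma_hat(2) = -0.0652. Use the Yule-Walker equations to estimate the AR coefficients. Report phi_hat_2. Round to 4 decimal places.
\hat\phi_{2} = -0.1050

The Yule-Walker equations for an AR(p) process read, in matrix form,
  Gamma_p phi = r_p,   with   (Gamma_p)_{ij} = gamma(|i - j|),
                       (r_p)_i = gamma(i),   i,j = 1..p.
Substitute the sample gammas (Toeplitz matrix and right-hand side of size 2):
  Gamma_p = [[1.0521, 0.2076], [0.2076, 1.0521]]
  r_p     = [0.2076, -0.0652]
Written out:
  1.0521 phi_1 + 0.2076 phi_2 = 0.2076
  0.2076 phi_1 + 1.0521 phi_2 = -0.0652
Solve by Cramer's rule:
  det = gamma(0)^2 - gamma(1)^2 = (1.0521)^2 - (0.2076)^2 = 1.10691441 - 0.04309776 = 1.06381665
  phi_hat_1 = [gamma(1) gamma(0) - gamma(1) gamma(2)] / det = [(0.2076)(1.0521) - (0.2076)(-0.0652)] / 1.06381665 = 0.23195148 / 1.06381665 = 0.218
  phi_hat_2 = [gamma(0) gamma(2) - gamma(1)^2] / det = [(1.0521)(-0.0652) - (0.2076)^2] / 1.06381665 = -0.11169468 / 1.06381665 = -0.105
So phi_hat = [0.2180, -0.1050].
Therefore phi_hat_2 = -0.1050.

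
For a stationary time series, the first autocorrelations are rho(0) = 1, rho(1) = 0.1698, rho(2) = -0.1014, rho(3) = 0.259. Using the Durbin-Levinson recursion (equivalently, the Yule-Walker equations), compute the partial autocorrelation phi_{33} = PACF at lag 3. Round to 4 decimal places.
\phi_{33} = 0.3159

The PACF at lag k is phi_{kk}, the last component of the solution
to the Yule-Walker system G_k phi = r_k where
  (G_k)_{ij} = rho(|i - j|), (r_k)_i = rho(i), i,j = 1..k.
Equivalently, Durbin-Levinson gives phi_{kk} iteratively:
  phi_{11} = rho(1)
  phi_{kk} = [rho(k) - sum_{j=1..k-1} phi_{k-1,j} rho(k-j)]
            / [1 - sum_{j=1..k-1} phi_{k-1,j} rho(j)],
  phi_{k,j} = phi_{k-1,j} - phi_{kk} phi_{k-1,k-j},  j = 1..k-1.
Step k = 1:
  phi_11 = rho(1) = 0.1698.
Step k = 2:
  phi_22 = [rho(2) - phi_11 rho(1)] / [1 - phi_11 rho(1)] = [-0.1014 - (0.1698)(0.1698)] / [1 - (0.1698)(0.1698)]
         = -0.13023204 / 0.97116796 = -0.134098.
  Update: phi_21 = phi_11 - phi_22 phi_11 = 0.1698 - (-0.134098)(0.1698) = 0.19257.
Step k = 3:
  phi_33 = [rho(3) - phi_21 rho(2) - phi_22 rho(1)] / [1 - phi_21 rho(1) - phi_22 rho(2)]
    numerator   = 0.259 - (0.19257)(-0.1014) - (-0.134098)(0.1698) = 0.30129649
    denominator = 1 - (0.19257)(0.1698) - (-0.134098)(-0.1014) = 0.95370406
  phi_33 = 0.30129649 / 0.95370406 = 0.3159.
Therefore phi_{33} = 0.3159.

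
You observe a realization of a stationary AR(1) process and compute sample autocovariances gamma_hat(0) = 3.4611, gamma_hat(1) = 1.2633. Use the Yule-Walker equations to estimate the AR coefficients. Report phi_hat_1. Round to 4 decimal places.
\hat\phi_{1} = 0.3650

The Yule-Walker equations for an AR(p) process read, in matrix form,
  Gamma_p phi = r_p,   with   (Gamma_p)_{ij} = gamma(|i - j|),
                       (r_p)_i = gamma(i),   i,j = 1..p.
Substitute the sample gammas (Toeplitz matrix and right-hand side of size 1):
  Gamma_p = [[3.4611]]
  r_p     = [1.2633]
With p = 1 this is the single equation gamma(0) phi_1 = gamma(1):
  phi_hat_1 = gamma(1) / gamma(0) = 1.2633 / 3.4611 = 0.3650.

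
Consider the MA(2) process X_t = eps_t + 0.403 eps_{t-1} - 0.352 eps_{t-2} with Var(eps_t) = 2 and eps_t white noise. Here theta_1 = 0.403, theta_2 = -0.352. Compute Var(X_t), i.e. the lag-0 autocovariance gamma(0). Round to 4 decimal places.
\gamma(0) = 2.5726

For an MA(q) process X_t = eps_t + sum_i theta_i eps_{t-i} with
Var(eps_t) = sigma^2, the variance is
  gamma(0) = sigma^2 * (1 + sum_i theta_i^2).
  sum_i theta_i^2 = (0.403)^2 + (-0.352)^2 = 0.162409 + 0.123904 = 0.286313.
  gamma(0) = 2 * (1 + 0.286313) = 2 * 1.286313 = 2.572626, which rounds to 2.5726.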